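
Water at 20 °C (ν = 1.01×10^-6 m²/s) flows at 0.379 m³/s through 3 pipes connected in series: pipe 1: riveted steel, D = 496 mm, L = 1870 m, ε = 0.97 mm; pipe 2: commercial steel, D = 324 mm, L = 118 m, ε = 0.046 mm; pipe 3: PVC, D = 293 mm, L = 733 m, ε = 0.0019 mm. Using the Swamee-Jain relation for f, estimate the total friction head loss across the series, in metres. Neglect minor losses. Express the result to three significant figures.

H ≈ 66.8 m

Pipe 1: V = 1.961 m/s, Re = 9.63×10^5, ε/D = 0.00196, f = 0.02355, h_1 = f(L/D)V²/2g = 17.41 m
Pipe 2: V = 4.597 m/s, Re = 1.47×10^6, ε/D = 1.42×10^-4, f = 0.01375, h_2 = f(L/D)V²/2g = 5.394 m
Pipe 3: V = 5.621 m/s, Re = 1.63×10^6, ε/D = 6.48×10^-6, f = 0.01093, h_3 = f(L/D)V²/2g = 44.02 m
Series → Q common, losses add: H = Σh = 66.83 m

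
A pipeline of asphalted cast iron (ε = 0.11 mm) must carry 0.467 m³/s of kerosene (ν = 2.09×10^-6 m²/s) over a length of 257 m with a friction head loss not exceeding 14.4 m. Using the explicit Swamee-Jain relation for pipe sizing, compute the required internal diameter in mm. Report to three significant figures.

Swamee-Jain (Type III): D = 0.66·[ε^1.25·(LQ²/(gh_f))^4.75 + ν·Q^9.4·(L/(gh_f))^5.2]^0.04
LQ²/(gh_f) = 0.3968; L/(gh_f) = 1.819
Term 1 = ε^1.25·(…)^4.75 = 1.40×10^-7; Term 2 = ν·Q^9.4·(…)^5.2 = 3.66×10^-8
D = 0.66·(1.40×10^-7 + 3.66×10^-8)^0.04 = 0.3543 m = 354 mm
Check: V = 4.74 m/s, Re = 8.03×10^5, f = 0.01601, h_f = 13.3 m ≈ 14.4 m ✓

D ≈ 354 mm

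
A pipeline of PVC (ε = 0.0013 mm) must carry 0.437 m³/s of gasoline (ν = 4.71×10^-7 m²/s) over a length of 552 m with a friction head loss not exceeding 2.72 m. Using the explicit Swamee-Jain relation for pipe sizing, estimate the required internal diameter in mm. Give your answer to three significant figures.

D ≈ 507 mm

Swamee-Jain (Type III): D = 0.66·[ε^1.25·(LQ²/(gh_f))^4.75 + ν·Q^9.4·(L/(gh_f))^5.2]^0.04
LQ²/(gh_f) = 3.951; L/(gh_f) = 20.69
Term 1 = ε^1.25·(…)^4.75 = 3.00×10^-5; Term 2 = ν·Q^9.4·(…)^5.2 = 0.00137
D = 0.66·(3.00×10^-5 + 0.00137)^0.04 = 0.5074 m = 507 mm
Check: V = 2.16 m/s, Re = 2.33×10^6, f = 0.01023, h_f = 2.65 m ≈ 2.72 m ✓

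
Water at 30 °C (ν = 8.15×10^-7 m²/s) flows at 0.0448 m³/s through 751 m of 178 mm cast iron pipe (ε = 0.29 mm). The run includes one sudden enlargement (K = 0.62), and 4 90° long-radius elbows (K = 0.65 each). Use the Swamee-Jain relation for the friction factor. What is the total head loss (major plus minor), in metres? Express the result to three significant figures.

V = 4Q/(πD²) = 1.800 m/s; V²/2g = 0.1652 m
Re = 3.93×10^5, ε/D = 0.00163 → f = 0.02286 (Swamee-Jain)
Major: h_f = f(L/D)·V²/2g = 0.02286·4219·0.1652 = 15.93 m
Minor: ΣK = 3.22; h_m = ΣK·V²/2g = 0.5319 m
Total H_L = 15.93 + 0.5319 = 16.47 m

H_L ≈ 16.5 m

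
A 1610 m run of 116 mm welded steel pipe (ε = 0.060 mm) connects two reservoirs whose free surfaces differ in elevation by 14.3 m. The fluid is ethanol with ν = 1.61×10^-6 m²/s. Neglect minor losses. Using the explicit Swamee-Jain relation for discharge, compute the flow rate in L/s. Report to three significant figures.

Q ≈ 10.3 L/s

Swamee-Jain (Type II): Q = -0.965·√(gD⁵h_f/L)·ln[ε/(3.7D) + √(3.17ν²L/(gD³h_f))]
√(gD⁵h_f/L) = √(9.81·0.116⁵·14.3/1610) = 0.001353
ε/(3.7D) = 1.40×10^-4; √(3.17ν²L/(gD³h_f)) = 2.46×10^-4
Q = -0.965·0.001353·ln(3.856×10^-4) = 0.01026 m³/s
Check: V = 0.971 m/s, Re = 7.00×10^4, f = 0.02152, h_f = 14.3 m ≈ 14.3 m ✓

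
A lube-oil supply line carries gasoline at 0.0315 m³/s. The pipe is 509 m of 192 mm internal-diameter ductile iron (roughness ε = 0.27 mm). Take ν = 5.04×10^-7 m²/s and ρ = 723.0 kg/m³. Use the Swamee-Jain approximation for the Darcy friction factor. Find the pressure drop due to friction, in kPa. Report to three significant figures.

Δp ≈ 25.0 kPa

V = 4Q/(πD²) = 4·0.0315/(π·0.192²) = 1.088 m/s
Re = VD/ν = 1.088·0.192/5.04×10^-7 = 4.14×10^5 → turbulent
ε/D = 0.27/192 = 0.00141
Swamee-Jain: f = 0.02207
h_f = f(L/D)V²/(2g) = 0.02207·(509/0.192)·1.088²/(2·9.81) = 3.529 m
Δp = ρg·h_f = 723.0·9.81·3.529 = 25.03 kPa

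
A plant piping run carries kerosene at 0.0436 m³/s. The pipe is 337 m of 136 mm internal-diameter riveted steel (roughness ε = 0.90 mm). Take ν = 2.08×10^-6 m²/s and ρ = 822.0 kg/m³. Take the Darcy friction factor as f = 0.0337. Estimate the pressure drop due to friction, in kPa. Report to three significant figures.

Δp ≈ 309 kPa

V = 4Q/(πD²) = 4·0.0436/(π·0.136²) = 3.001 m/s
h_f = f(L/D)V²/(2g) = 0.03370·(337/0.136)·3.001²/(2·9.81) = 38.34 m
Δp = ρg·h_f = 822.0·9.81·38.34 = 309.2 kPa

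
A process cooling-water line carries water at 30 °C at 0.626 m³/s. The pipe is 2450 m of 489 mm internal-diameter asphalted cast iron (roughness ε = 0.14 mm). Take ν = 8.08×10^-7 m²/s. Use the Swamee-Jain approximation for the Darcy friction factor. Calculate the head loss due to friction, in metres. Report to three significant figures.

V = 4Q/(πD²) = 4·0.626/(π·0.489²) = 3.333 m/s
Re = VD/ν = 3.333·0.489/8.08×10^-7 = 2.02×10^6 → turbulent
ε/D = 0.14/489 = 2.86×10^-4
Swamee-Jain: f = 0.01526
h_f = f(L/D)V²/(2g) = 0.01526·(2450/0.489)·3.333²/(2·9.81) = 43.29 m

h_f ≈ 43.3 m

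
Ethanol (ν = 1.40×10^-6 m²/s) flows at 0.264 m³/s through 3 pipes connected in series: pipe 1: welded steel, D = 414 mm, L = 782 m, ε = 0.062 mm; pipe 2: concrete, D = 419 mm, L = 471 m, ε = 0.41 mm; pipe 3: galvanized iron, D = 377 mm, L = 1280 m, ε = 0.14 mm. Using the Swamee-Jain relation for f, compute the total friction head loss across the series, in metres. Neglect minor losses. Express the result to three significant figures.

H ≈ 25.9 m

Pipe 1: V = 1.961 m/s, Re = 5.80×10^5, ε/D = 1.50×10^-4, f = 0.01481, h_1 = f(L/D)V²/2g = 5.483 m
Pipe 2: V = 1.915 m/s, Re = 5.73×10^5, ε/D = 9.79×10^-4, f = 0.02018, h_2 = f(L/D)V²/2g = 4.238 m
Pipe 3: V = 2.365 m/s, Re = 6.37×10^5, ε/D = 3.71×10^-4, f = 0.01669, h_3 = f(L/D)V²/2g = 16.15 m
Series → Q common, losses add: H = Σh = 25.87 m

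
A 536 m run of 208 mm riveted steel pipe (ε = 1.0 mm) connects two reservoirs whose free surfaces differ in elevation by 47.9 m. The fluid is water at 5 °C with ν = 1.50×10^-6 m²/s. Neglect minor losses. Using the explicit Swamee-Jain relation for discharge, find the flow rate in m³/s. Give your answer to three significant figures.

Swamee-Jain (Type II): Q = -0.965·√(gD⁵h_f/L)·ln[ε/(3.7D) + √(3.17ν²L/(gD³h_f))]
√(gD⁵h_f/L) = √(9.81·0.208⁵·47.9/536) = 0.01847
ε/(3.7D) = 0.00130; √(3.17ν²L/(gD³h_f)) = 3.01×10^-5
Q = -0.965·0.01847·ln(0.001329) = 0.1181 m³/s
Check: V = 3.47 m/s, Re = 4.82×10^5, f = 0.03031, h_f = 48.1 m ≈ 47.9 m ✓

Q ≈ 0.118 m³/s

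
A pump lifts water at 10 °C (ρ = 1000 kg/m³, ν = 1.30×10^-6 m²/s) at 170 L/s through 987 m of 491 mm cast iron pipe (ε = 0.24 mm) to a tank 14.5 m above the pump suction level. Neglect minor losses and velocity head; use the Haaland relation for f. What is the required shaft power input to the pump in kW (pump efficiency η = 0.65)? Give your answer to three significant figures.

V = 4Q/(πD²) = 0.8978 m/s; Re = 3.39×10^5; ε/D = 4.89×10^-4; f = 0.01787
h_f = f(L/D)V²/2g = 1.476 m
Total head H = z + h_f = 14.5 + 1.476 = 15.98 m
P_hyd = ρgQH = 1000·9.81·0.170·15.98 = 26.64 kW
P_shaft = P_hyd/η = 26.64/0.65 = 40.99 kW

P_shaft ≈ 41.0 kW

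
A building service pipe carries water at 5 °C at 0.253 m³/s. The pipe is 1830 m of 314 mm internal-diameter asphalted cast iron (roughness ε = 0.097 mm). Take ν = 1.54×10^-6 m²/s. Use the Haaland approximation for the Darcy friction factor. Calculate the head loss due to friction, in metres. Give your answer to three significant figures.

V = 4Q/(πD²) = 4·0.253/(π·0.314²) = 3.267 m/s
Re = VD/ν = 3.267·0.314/1.54×10^-6 = 6.66×10^5 → turbulent
ε/D = 0.097/314 = 3.09×10^-4
Haaland: f = 0.01596
h_f = f(L/D)V²/(2g) = 0.01596·(1830/0.314)·3.267²/(2·9.81) = 50.62 m

h_f ≈ 50.6 m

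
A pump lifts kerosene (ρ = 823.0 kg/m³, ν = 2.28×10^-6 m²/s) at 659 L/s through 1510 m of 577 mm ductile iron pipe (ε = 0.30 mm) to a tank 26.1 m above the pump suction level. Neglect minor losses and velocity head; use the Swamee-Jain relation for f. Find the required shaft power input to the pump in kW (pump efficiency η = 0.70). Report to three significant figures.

V = 4Q/(πD²) = 2.520 m/s; Re = 6.38×10^5; ε/D = 5.20×10^-4; f = 0.01771
h_f = f(L/D)V²/2g = 15.00 m
Total head H = z + h_f = 26.1 + 15.00 = 41.10 m
P_hyd = ρgQH = 823.0·9.81·0.659·41.10 = 218.7 kW
P_shaft = P_hyd/η = 218.7/0.70 = 312.4 kW

P_shaft ≈ 312 kW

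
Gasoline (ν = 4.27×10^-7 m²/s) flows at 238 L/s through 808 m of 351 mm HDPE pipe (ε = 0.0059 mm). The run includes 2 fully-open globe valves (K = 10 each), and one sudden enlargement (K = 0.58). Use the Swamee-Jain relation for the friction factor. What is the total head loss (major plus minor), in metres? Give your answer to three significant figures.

V = 4Q/(πD²) = 2.460 m/s; V²/2g = 0.3084 m
Re = 2.02×10^6, ε/D = 1.68×10^-5 → f = 0.01095 (Swamee-Jain)
Major: h_f = f(L/D)·V²/2g = 0.01095·2302·0.3084 = 7.773 m
Minor: ΣK = 20.6; h_m = ΣK·V²/2g = 6.346 m
Total H_L = 7.773 + 6.346 = 14.12 m

H_L ≈ 14.1 m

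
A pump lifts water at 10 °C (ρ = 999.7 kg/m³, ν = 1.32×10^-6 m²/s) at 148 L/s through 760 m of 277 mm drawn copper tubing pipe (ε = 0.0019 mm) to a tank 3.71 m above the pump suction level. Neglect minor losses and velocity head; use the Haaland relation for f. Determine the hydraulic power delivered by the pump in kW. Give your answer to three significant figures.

V = 4Q/(πD²) = 2.456 m/s; Re = 5.15×10^5; ε/D = 6.86×10^-6; f = 0.01307
h_f = f(L/D)V²/2g = 11.02 m
Total head H = z + h_f = 3.71 + 11.02 = 14.73 m
P_hyd = ρgQH = 999.7·9.81·0.148·14.73 = 21.39 kW

P_hyd ≈ 21.4 kW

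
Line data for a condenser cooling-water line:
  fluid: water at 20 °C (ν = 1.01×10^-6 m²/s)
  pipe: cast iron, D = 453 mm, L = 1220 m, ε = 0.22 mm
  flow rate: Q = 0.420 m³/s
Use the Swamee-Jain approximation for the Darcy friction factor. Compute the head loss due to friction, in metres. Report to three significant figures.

h_f ≈ 16.0 m

V = 4Q/(πD²) = 4·0.420/(π·0.453²) = 2.606 m/s
Re = VD/ν = 2.606·0.453/1.01×10^-6 = 1.17×10^6 → turbulent
ε/D = 0.22/453 = 4.86×10^-4
Swamee-Jain: f = 0.01713
h_f = f(L/D)V²/(2g) = 0.01713·(1220/0.453)·2.606²/(2·9.81) = 15.96 m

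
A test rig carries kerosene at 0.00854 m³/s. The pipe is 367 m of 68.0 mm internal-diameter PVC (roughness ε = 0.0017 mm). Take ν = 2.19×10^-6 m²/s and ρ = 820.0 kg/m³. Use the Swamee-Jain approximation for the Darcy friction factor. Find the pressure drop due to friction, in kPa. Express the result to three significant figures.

Δp ≈ 235 kPa

V = 4Q/(πD²) = 4·0.00854/(π·0.0680²) = 2.352 m/s
Re = VD/ν = 2.352·0.0680/2.19×10^-6 = 7.30×10^4 → turbulent
ε/D = 0.0017/68.0 = 2.50×10^-5
Swamee-Jain: f = 0.01922
h_f = f(L/D)V²/(2g) = 0.01922·(367/0.0680)·2.352²/(2·9.81) = 29.24 m
Δp = ρg·h_f = 820.0·9.81·29.24 = 235.2 kPa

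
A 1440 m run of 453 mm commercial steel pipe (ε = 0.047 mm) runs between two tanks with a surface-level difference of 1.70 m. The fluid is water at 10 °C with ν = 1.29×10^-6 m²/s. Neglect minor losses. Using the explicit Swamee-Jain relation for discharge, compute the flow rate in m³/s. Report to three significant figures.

Swamee-Jain (Type II): Q = -0.965·√(gD⁵h_f/L)·ln[ε/(3.7D) + √(3.17ν²L/(gD³h_f))]
√(gD⁵h_f/L) = √(9.81·0.453⁵·1.70/1440) = 0.01486
ε/(3.7D) = 2.80×10^-5; √(3.17ν²L/(gD³h_f)) = 7.00×10^-5
Q = -0.965·0.01486·ln(9.804×10^-5) = 0.1324 m³/s
Check: V = 0.821 m/s, Re = 2.88×10^5, f = 0.01556, h_f = 1.70 m ≈ 1.70 m ✓

Q ≈ 0.132 m³/s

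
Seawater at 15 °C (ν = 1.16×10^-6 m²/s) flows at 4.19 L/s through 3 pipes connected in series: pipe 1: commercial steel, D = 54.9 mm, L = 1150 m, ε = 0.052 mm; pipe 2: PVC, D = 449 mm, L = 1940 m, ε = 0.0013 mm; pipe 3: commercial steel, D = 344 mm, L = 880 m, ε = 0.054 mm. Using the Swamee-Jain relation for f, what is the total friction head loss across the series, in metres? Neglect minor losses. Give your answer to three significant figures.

Pipe 1: V = 1.770 m/s, Re = 8.38×10^4, ε/D = 9.47×10^-4, f = 0.02256, h_1 = f(L/D)V²/2g = 75.46 m
Pipe 2: V = 0.02646 m/s, Re = 1.02×10^4, ε/D = 2.90×10^-6, f = 0.03077, h_2 = f(L/D)V²/2g = 0.004746 m
Pipe 3: V = 0.04508 m/s, Re = 1.34×10^4, ε/D = 1.57×10^-4, f = 0.02896, h_3 = f(L/D)V²/2g = 0.007673 m
Series → Q common, losses add: H = Σh = 75.47 m

H ≈ 75.5 m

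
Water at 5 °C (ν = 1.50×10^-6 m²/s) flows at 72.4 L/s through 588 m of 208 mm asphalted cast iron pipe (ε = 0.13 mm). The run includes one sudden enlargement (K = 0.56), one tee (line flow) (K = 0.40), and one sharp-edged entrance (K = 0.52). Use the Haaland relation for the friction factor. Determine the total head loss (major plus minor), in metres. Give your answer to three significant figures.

V = 4Q/(πD²) = 2.131 m/s; V²/2g = 0.2314 m
Re = 2.95×10^5, ε/D = 6.25×10^-4 → f = 0.01878 (Haaland)
Major: h_f = f(L/D)·V²/2g = 0.01878·2827·0.2314 = 12.28 m
Minor: ΣK = 1.48; h_m = ΣK·V²/2g = 0.3425 m
Total H_L = 12.28 + 0.3425 = 12.63 m

H_L ≈ 12.6 m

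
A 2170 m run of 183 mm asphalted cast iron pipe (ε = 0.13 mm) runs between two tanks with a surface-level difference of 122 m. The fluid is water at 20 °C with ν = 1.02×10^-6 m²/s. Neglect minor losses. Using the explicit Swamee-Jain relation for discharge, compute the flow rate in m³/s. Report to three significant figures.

Swamee-Jain (Type II): Q = -0.965·√(gD⁵h_f/L)·ln[ε/(3.7D) + √(3.17ν²L/(gD³h_f))]
√(gD⁵h_f/L) = √(9.81·0.183⁵·122/2170) = 0.01064
ε/(3.7D) = 1.92×10^-4; √(3.17ν²L/(gD³h_f)) = 3.12×10^-5
Q = -0.965·0.01064·ln(2.232×10^-4) = 0.08632 m³/s
Check: V = 3.28 m/s, Re = 5.89×10^5, f = 0.01886, h_f = 123 m ≈ 122 m ✓

Q ≈ 0.0863 m³/s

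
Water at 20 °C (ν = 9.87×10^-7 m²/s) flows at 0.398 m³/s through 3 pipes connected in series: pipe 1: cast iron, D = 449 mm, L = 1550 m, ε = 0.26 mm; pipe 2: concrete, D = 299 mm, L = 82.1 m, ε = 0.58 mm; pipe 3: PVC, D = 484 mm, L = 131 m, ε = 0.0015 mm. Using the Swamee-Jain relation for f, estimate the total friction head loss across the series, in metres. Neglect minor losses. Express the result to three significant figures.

Pipe 1: V = 2.514 m/s, Re = 1.14×10^6, ε/D = 5.79×10^-4, f = 0.01775, h_1 = f(L/D)V²/2g = 19.74 m
Pipe 2: V = 5.668 m/s, Re = 1.72×10^6, ε/D = 0.00194, f = 0.02339, h_2 = f(L/D)V²/2g = 10.52 m
Pipe 3: V = 2.163 m/s, Re = 1.06×10^6, ε/D = 3.10×10^-6, f = 0.01157, h_3 = f(L/D)V²/2g = 0.7471 m
Series → Q common, losses add: H = Σh = 31.00 m

H ≈ 31.0 m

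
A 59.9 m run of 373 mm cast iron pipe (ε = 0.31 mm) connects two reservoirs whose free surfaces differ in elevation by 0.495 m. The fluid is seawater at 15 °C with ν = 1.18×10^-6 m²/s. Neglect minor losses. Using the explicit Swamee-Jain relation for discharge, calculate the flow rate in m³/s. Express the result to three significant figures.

Q ≈ 0.193 m³/s

Swamee-Jain (Type II): Q = -0.965·√(gD⁵h_f/L)·ln[ε/(3.7D) + √(3.17ν²L/(gD³h_f))]
√(gD⁵h_f/L) = √(9.81·0.373⁵·0.495/59.9) = 0.02419
ε/(3.7D) = 2.25×10^-4; √(3.17ν²L/(gD³h_f)) = 3.24×10^-5
Q = -0.965·0.02419·ln(2.570×10^-4) = 0.1930 m³/s
Check: V = 1.77 m/s, Re = 5.58×10^5, f = 0.01951, h_f = 0.498 m ≈ 0.495 m ✓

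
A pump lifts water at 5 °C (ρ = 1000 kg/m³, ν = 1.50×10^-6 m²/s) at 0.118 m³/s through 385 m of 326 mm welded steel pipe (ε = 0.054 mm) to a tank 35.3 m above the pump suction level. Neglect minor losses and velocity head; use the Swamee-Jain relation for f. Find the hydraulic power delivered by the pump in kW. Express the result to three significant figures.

V = 4Q/(πD²) = 1.414 m/s; Re = 3.07×10^5; ε/D = 1.66×10^-4; f = 0.01598
h_f = f(L/D)V²/2g = 1.922 m
Total head H = z + h_f = 35.3 + 1.922 = 37.22 m
P_hyd = ρgQH = 1000·9.81·0.118·37.22 = 43.09 kW

P_hyd ≈ 43.1 kW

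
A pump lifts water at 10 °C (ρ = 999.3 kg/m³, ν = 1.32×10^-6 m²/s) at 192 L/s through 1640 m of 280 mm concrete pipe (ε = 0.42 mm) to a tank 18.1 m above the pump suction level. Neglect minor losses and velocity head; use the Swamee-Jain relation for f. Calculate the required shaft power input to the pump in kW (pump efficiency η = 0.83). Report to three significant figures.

P_shaft ≈ 187 kW

V = 4Q/(πD²) = 3.118 m/s; Re = 6.61×10^5; ε/D = 0.00150; f = 0.02217
h_f = f(L/D)V²/2g = 64.35 m
Total head H = z + h_f = 18.1 + 64.35 = 82.45 m
P_hyd = ρgQH = 999.3·9.81·0.192·82.45 = 155.2 kW
P_shaft = P_hyd/η = 155.2/0.83 = 187.0 kW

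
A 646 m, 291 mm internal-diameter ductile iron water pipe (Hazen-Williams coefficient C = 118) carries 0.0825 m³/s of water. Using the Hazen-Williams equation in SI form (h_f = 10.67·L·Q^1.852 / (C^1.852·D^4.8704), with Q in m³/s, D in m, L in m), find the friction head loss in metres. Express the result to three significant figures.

h_f ≈ 4.03 m

h_f = 10.67·646·0.0825^1.852 / (118^1.852·0.291^4.8704) = 4.033 m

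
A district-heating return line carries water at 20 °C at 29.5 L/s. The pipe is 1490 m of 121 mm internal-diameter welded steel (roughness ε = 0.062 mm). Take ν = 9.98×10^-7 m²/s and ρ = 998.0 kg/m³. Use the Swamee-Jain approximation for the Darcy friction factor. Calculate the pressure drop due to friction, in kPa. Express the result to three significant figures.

V = 4Q/(πD²) = 4·0.0295/(π·0.121²) = 2.565 m/s
Re = VD/ν = 2.565·0.121/9.98×10^-7 = 3.11×10^5 → turbulent
ε/D = 0.062/121 = 5.12×10^-4
Swamee-Jain: f = 0.01835
h_f = f(L/D)V²/(2g) = 0.01835·(1490/0.121)·2.565²/(2·9.81) = 75.81 m
Δp = ρg·h_f = 998.0·9.81·75.81 = 742.3 kPa

Δp ≈ 742 kPa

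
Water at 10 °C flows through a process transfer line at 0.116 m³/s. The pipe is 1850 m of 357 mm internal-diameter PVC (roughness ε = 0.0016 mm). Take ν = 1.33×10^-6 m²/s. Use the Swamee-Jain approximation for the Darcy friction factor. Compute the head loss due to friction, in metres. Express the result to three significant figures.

V = 4Q/(πD²) = 4·0.116/(π·0.357²) = 1.159 m/s
Re = VD/ν = 1.159·0.357/1.33×10^-6 = 3.11×10^5 → turbulent
ε/D = 0.0016/357 = 4.48×10^-6
Swamee-Jain: f = 0.01433
h_f = f(L/D)V²/(2g) = 0.01433·(1850/0.357)·1.159²/(2·9.81) = 5.083 m

h_f ≈ 5.08 m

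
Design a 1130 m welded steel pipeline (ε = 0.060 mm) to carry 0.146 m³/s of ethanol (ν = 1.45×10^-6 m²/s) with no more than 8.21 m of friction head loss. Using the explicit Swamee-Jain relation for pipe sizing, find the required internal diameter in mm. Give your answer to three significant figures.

Swamee-Jain (Type III): D = 0.66·[ε^1.25·(LQ²/(gh_f))^4.75 + ν·Q^9.4·(L/(gh_f))^5.2]^0.04
LQ²/(gh_f) = 0.2991; L/(gh_f) = 14.03
Term 1 = ε^1.25·(…)^4.75 = 1.71×10^-8; Term 2 = ν·Q^9.4·(…)^5.2 = 1.87×10^-8
D = 0.66·(1.71×10^-8 + 1.87×10^-8)^0.04 = 0.3324 m = 332 mm
Check: V = 1.68 m/s, Re = 3.86×10^5, f = 0.01571, h_f = 7.71 m ≈ 8.21 m ✓

D ≈ 332 mm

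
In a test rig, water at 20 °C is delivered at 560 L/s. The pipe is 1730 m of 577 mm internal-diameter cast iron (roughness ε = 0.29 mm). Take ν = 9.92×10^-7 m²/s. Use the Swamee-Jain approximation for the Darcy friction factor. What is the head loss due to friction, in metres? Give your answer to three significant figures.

h_f ≈ 12.1 m

V = 4Q/(πD²) = 4·0.560/(π·0.577²) = 2.142 m/s
Re = VD/ν = 2.142·0.577/9.92×10^-7 = 1.25×10^6 → turbulent
ε/D = 0.29/577 = 5.03×10^-4
Swamee-Jain: f = 0.01721
h_f = f(L/D)V²/(2g) = 0.01721·(1730/0.577)·2.142²/(2·9.81) = 12.07 m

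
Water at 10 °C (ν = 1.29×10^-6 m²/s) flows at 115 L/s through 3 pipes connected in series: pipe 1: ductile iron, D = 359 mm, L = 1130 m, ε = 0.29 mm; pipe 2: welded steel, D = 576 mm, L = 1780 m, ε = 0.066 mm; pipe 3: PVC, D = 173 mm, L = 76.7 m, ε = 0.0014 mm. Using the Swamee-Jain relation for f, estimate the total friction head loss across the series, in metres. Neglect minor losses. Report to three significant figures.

Pipe 1: V = 1.136 m/s, Re = 3.16×10^5, ε/D = 8.08×10^-4, f = 0.01985, h_1 = f(L/D)V²/2g = 4.111 m
Pipe 2: V = 0.4413 m/s, Re = 1.97×10^5, ε/D = 1.15×10^-4, f = 0.01654, h_2 = f(L/D)V²/2g = 0.5075 m
Pipe 3: V = 4.892 m/s, Re = 6.56×10^5, ε/D = 8.09×10^-6, f = 0.01263, h_3 = f(L/D)V²/2g = 6.832 m
Series → Q common, losses add: H = Σh = 11.45 m

H ≈ 11.5 m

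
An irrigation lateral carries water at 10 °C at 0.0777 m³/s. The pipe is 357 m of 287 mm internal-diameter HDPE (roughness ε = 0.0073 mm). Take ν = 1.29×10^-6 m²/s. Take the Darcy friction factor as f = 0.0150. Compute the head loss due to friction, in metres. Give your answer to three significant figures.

V = 4Q/(πD²) = 4·0.0777/(π·0.287²) = 1.201 m/s
h_f = f(L/D)V²/(2g) = 0.01500·(357/0.287)·1.201²/(2·9.81) = 1.372 m

h_f ≈ 1.37 m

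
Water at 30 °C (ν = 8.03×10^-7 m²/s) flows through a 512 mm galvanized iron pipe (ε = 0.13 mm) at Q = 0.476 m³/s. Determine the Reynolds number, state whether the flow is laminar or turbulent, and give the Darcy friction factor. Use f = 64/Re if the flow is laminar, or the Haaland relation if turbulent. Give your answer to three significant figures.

Re ≈ 1.47×10^6; turbulent; f ≈ 0.0149

V = 4Q/(πD²) = 2.312 m/s
Re = VD/ν = 2.312·0.512/8.03×10^-7 = 1.47×10^6
Re > 4000 → turbulent; ε/D = 2.54×10^-4
Haaland: f = 0.01495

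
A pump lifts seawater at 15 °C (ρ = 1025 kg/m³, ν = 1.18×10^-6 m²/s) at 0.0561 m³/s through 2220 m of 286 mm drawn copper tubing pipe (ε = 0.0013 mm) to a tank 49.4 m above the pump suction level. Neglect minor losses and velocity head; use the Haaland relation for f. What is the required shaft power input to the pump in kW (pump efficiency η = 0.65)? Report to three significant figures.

V = 4Q/(πD²) = 0.8733 m/s; Re = 2.12×10^5; ε/D = 4.55×10^-6; f = 0.01536
h_f = f(L/D)V²/2g = 4.633 m
Total head H = z + h_f = 49.4 + 4.633 = 54.03 m
P_hyd = ρgQH = 1025·9.81·0.0561·54.03 = 30.48 kW
P_shaft = P_hyd/η = 30.48/0.65 = 46.89 kW

P_shaft ≈ 46.9 kW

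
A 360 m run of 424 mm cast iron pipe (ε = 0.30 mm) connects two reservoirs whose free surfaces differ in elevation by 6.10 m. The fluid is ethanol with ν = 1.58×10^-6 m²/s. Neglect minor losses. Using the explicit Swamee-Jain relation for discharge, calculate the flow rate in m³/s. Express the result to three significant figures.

Swamee-Jain (Type II): Q = -0.965·√(gD⁵h_f/L)·ln[ε/(3.7D) + √(3.17ν²L/(gD³h_f))]
√(gD⁵h_f/L) = √(9.81·0.424⁵·6.10/360) = 0.04773
ε/(3.7D) = 1.91×10^-4; √(3.17ν²L/(gD³h_f)) = 2.50×10^-5
Q = -0.965·0.04773·ln(2.162×10^-4) = 0.3887 m³/s
Check: V = 2.75 m/s, Re = 7.39×10^5, f = 0.01871, h_f = 6.14 m ≈ 6.10 m ✓

Q ≈ 0.389 m³/s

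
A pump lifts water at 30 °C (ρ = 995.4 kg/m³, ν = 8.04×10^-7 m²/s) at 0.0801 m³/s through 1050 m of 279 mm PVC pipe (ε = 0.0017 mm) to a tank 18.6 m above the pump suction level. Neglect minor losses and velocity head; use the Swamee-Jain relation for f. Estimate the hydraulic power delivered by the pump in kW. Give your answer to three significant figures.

P_hyd ≈ 18.0 kW

V = 4Q/(πD²) = 1.310 m/s; Re = 4.55×10^5; ε/D = 6.09×10^-6; f = 0.01341
h_f = f(L/D)V²/2g = 4.415 m
Total head H = z + h_f = 18.6 + 4.415 = 23.02 m
P_hyd = ρgQH = 995.4·9.81·0.0801·23.02 = 18.00 kW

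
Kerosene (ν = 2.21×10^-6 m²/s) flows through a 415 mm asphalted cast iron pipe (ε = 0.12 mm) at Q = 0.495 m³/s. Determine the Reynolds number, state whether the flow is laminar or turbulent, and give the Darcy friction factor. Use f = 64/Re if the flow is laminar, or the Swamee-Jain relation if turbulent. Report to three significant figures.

V = 4Q/(πD²) = 3.659 m/s
Re = VD/ν = 3.659·0.415/2.21×10^-6 = 6.87×10^5
Re > 4000 → turbulent; ε/D = 2.89×10^-4
Swamee-Jain: f = 0.01596

Re ≈ 6.87×10^5; turbulent; f ≈ 0.0160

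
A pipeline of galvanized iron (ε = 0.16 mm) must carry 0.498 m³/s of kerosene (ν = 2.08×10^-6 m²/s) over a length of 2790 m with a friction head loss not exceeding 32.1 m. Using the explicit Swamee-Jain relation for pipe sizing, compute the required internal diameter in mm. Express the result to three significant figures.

Swamee-Jain (Type III): D = 0.66·[ε^1.25·(LQ²/(gh_f))^4.75 + ν·Q^9.4·(L/(gh_f))^5.2]^0.04
LQ²/(gh_f) = 2.197; L/(gh_f) = 8.860
Term 1 = ε^1.25·(…)^4.75 = 7.57×10^-4; Term 2 = ν·Q^9.4·(…)^5.2 = 2.50×10^-4
D = 0.66·(7.57×10^-4 + 2.50×10^-4)^0.04 = 0.5008 m = 501 mm
Check: V = 2.53 m/s, Re = 6.09×10^5, f = 0.01632, h_f = 29.6 m ≈ 32.1 m ✓

D ≈ 501 mm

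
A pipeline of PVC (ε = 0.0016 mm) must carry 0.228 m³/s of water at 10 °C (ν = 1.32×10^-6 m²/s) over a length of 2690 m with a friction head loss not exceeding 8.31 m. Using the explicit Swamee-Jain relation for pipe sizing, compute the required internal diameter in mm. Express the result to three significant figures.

D ≈ 456 mm

Swamee-Jain (Type III): D = 0.66·[ε^1.25·(LQ²/(gh_f))^4.75 + ν·Q^9.4·(L/(gh_f))^5.2]^0.04
LQ²/(gh_f) = 1.715; L/(gh_f) = 33.00
Term 1 = ε^1.25·(…)^4.75 = 7.38×10^-7; Term 2 = ν·Q^9.4·(…)^5.2 = 9.58×10^-5
D = 0.66·(7.38×10^-7 + 9.58×10^-5)^0.04 = 0.4560 m = 456 mm
Check: V = 1.40 m/s, Re = 4.82×10^5, f = 0.01323, h_f = 7.76 m ≈ 8.31 m ✓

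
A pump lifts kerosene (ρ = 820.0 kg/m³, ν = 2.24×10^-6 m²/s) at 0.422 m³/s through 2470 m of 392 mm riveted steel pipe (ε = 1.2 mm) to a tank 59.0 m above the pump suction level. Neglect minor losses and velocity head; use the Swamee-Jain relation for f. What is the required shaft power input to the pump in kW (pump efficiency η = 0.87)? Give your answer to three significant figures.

P_shaft ≈ 638 kW

V = 4Q/(πD²) = 3.497 m/s; Re = 6.12×10^5; ε/D = 0.00306; f = 0.02663
h_f = f(L/D)V²/2g = 104.6 m
Total head H = z + h_f = 59.0 + 104.6 = 163.6 m
P_hyd = ρgQH = 820.0·9.81·0.422·163.6 = 555.2 kW
P_shaft = P_hyd/η = 555.2/0.87 = 638.2 kW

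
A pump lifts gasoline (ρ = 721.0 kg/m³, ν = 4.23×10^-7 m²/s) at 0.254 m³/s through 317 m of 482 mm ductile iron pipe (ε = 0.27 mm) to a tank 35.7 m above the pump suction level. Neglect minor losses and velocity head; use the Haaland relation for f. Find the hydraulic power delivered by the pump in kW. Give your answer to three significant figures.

P_hyd ≈ 66.2 kW

V = 4Q/(πD²) = 1.392 m/s; Re = 1.59×10^6; ε/D = 5.60×10^-4; f = 0.01743
h_f = f(L/D)V²/2g = 1.132 m
Total head H = z + h_f = 35.7 + 1.132 = 36.83 m
P_hyd = ρgQH = 721.0·9.81·0.254·36.83 = 66.17 kW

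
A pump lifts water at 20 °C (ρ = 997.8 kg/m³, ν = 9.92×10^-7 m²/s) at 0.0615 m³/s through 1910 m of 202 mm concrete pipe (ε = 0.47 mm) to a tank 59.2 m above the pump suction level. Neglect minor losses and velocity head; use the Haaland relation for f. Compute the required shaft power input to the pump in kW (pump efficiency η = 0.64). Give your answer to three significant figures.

P_shaft ≈ 97.1 kW

V = 4Q/(πD²) = 1.919 m/s; Re = 3.91×10^5; ε/D = 0.00233; f = 0.02481
h_f = f(L/D)V²/2g = 44.03 m
Total head H = z + h_f = 59.2 + 44.03 = 103.2 m
P_hyd = ρgQH = 997.8·9.81·0.0615·103.2 = 62.15 kW
P_shaft = P_hyd/η = 62.15/0.64 = 97.10 kW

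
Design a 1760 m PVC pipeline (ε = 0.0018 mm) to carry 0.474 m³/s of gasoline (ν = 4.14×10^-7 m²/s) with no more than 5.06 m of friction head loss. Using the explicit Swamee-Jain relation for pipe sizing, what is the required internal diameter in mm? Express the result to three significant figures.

D ≈ 582 mm

Swamee-Jain (Type III): D = 0.66·[ε^1.25·(LQ²/(gh_f))^4.75 + ν·Q^9.4·(L/(gh_f))^5.2]^0.04
LQ²/(gh_f) = 7.966; L/(gh_f) = 35.46
Term 1 = ε^1.25·(…)^4.75 = 0.00126; Term 2 = ν·Q^9.4·(…)^5.2 = 0.0424
D = 0.66·(0.00126 + 0.0424)^0.04 = 0.5823 m = 582 mm
Check: V = 1.78 m/s, Re = 2.50×10^6, f = 0.01014, h_f = 4.95 m ≈ 5.06 m ✓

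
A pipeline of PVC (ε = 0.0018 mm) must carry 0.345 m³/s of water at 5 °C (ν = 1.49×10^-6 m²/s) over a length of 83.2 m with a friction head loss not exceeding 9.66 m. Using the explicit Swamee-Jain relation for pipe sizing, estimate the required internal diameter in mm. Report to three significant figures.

D ≈ 252 mm

Swamee-Jain (Type III): D = 0.66·[ε^1.25·(LQ²/(gh_f))^4.75 + ν·Q^9.4·(L/(gh_f))^5.2]^0.04
LQ²/(gh_f) = 0.1045; L/(gh_f) = 0.8780
Term 1 = ε^1.25·(…)^4.75 = 1.45×10^-12; Term 2 = ν·Q^9.4·(…)^5.2 = 3.43×10^-11
D = 0.66·(1.45×10^-12 + 3.43×10^-11)^0.04 = 0.2521 m = 252 mm
Check: V = 6.91 m/s, Re = 1.17×10^6, f = 0.01150, h_f = 9.23 m ≈ 9.66 m ✓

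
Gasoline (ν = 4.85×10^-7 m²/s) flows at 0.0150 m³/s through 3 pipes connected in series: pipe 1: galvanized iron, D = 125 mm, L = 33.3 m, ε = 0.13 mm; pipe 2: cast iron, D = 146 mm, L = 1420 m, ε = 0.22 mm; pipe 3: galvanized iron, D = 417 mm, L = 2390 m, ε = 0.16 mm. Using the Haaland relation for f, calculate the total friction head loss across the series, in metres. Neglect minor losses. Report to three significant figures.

H ≈ 9.45 m

Pipe 1: V = 1.222 m/s, Re = 3.15×10^5, ε/D = 0.00104, f = 0.02065, h_1 = f(L/D)V²/2g = 0.4190 m
Pipe 2: V = 0.8960 m/s, Re = 2.70×10^5, ε/D = 0.00151, f = 0.02251, h_2 = f(L/D)V²/2g = 8.957 m
Pipe 3: V = 0.1098 m/s, Re = 9.44×10^4, ε/D = 3.84×10^-4, f = 0.01973, h_3 = f(L/D)V²/2g = 0.06953 m
Series → Q common, losses add: H = Σh = 9.446 m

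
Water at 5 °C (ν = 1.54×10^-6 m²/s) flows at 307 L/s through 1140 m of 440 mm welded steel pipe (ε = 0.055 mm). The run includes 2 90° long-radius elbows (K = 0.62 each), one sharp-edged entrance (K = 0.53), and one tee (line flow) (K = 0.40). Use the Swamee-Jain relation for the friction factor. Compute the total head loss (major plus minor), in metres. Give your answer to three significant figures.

H_L ≈ 8.28 m

V = 4Q/(πD²) = 2.019 m/s; V²/2g = 0.2078 m
Re = 5.77×10^5, ε/D = 1.25×10^-4 → f = 0.01454 (Swamee-Jain)
Major: h_f = f(L/D)·V²/2g = 0.01454·2591·0.2078 = 7.825 m
Minor: ΣK = 2.17; h_m = ΣK·V²/2g = 0.4509 m
Total H_L = 7.825 + 0.4509 = 8.276 m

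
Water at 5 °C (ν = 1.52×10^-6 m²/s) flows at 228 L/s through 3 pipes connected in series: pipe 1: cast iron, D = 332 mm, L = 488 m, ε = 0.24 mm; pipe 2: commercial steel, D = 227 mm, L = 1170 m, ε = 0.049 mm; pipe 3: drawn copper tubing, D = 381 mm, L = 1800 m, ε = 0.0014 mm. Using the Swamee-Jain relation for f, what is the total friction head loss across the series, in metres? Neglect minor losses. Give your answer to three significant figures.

Pipe 1: V = 2.634 m/s, Re = 5.75×10^5, ε/D = 7.23×10^-4, f = 0.01894, h_1 = f(L/D)V²/2g = 9.845 m
Pipe 2: V = 5.634 m/s, Re = 8.41×10^5, ε/D = 2.16×10^-4, f = 0.01509, h_2 = f(L/D)V²/2g = 125.8 m
Pipe 3: V = 2.000 m/s, Re = 5.01×10^5, ε/D = 3.67×10^-6, f = 0.01314, h_3 = f(L/D)V²/2g = 12.66 m
Series → Q common, losses add: H = Σh = 148.3 m

H ≈ 148 m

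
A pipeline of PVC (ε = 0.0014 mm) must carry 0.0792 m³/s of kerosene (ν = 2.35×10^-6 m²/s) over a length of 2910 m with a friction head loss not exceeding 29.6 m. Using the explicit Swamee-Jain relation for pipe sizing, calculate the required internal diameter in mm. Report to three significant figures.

Swamee-Jain (Type III): D = 0.66·[ε^1.25·(LQ²/(gh_f))^4.75 + ν·Q^9.4·(L/(gh_f))^5.2]^0.04
LQ²/(gh_f) = 0.06286; L/(gh_f) = 10.02
Term 1 = ε^1.25·(…)^4.75 = 9.44×10^-14; Term 2 = ν·Q^9.4·(…)^5.2 = 1.67×10^-11
D = 0.66·(9.44×10^-14 + 1.67×10^-11)^0.04 = 0.2447 m = 245 mm
Check: V = 1.68 m/s, Re = 1.75×10^5, f = 0.01599, h_f = 27.5 m ≈ 29.6 m ✓

D ≈ 245 mm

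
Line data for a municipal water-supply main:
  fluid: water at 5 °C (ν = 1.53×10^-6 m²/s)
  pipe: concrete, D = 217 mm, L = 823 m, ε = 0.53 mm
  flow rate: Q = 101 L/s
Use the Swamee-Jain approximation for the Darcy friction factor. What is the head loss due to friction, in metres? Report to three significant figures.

h_f ≈ 36.4 m

V = 4Q/(πD²) = 4·0.101/(π·0.217²) = 2.731 m/s
Re = VD/ν = 2.731·0.217/1.53×10^-6 = 3.87×10^5 → turbulent
ε/D = 0.53/217 = 0.00244
Swamee-Jain: f = 0.02525
h_f = f(L/D)V²/(2g) = 0.02525·(823/0.217)·2.731²/(2·9.81) = 36.41 m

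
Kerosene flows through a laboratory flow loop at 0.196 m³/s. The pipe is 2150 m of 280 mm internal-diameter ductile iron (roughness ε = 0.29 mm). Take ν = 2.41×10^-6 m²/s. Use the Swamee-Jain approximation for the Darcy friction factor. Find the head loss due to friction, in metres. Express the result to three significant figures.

h_f ≈ 82.1 m

V = 4Q/(πD²) = 4·0.196/(π·0.280²) = 3.183 m/s
Re = VD/ν = 3.183·0.280/2.41×10^-6 = 3.70×10^5 → turbulent
ε/D = 0.29/280 = 0.00104
Swamee-Jain: f = 0.02072
h_f = f(L/D)V²/(2g) = 0.02072·(2150/0.280)·3.183²/(2·9.81) = 82.15 m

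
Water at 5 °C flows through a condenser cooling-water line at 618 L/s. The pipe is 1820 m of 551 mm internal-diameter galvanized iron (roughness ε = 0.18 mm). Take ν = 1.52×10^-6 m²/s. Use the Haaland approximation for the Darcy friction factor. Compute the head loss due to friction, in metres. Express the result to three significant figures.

h_f ≈ 18.0 m

V = 4Q/(πD²) = 4·0.618/(π·0.551²) = 2.592 m/s
Re = VD/ν = 2.592·0.551/1.52×10^-6 = 9.40×10^5 → turbulent
ε/D = 0.18/551 = 3.27×10^-4
Haaland: f = 0.01587
h_f = f(L/D)V²/(2g) = 0.01587·(1820/0.551)·2.592²/(2·9.81) = 17.95 m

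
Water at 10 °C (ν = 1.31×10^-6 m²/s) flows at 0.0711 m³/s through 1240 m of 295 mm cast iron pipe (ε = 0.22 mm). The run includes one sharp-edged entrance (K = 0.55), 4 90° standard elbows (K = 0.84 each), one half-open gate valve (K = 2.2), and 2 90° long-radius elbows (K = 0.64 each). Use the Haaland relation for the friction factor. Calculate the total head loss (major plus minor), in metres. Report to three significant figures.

H_L ≈ 4.96 m

V = 4Q/(πD²) = 1.040 m/s; V²/2g = 0.05515 m
Re = 2.34×10^5, ε/D = 7.46×10^-4 → f = 0.01964 (Haaland)
Major: h_f = f(L/D)·V²/2g = 0.01964·4203·0.05515 = 4.552 m
Minor: ΣK = 7.39; h_m = ΣK·V²/2g = 0.4076 m
Total H_L = 4.552 + 0.4076 = 4.960 m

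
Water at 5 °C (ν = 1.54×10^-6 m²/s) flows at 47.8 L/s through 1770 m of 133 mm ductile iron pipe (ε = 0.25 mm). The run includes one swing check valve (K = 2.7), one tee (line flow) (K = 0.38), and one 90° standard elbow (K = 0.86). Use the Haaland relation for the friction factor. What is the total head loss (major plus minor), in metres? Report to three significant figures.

V = 4Q/(πD²) = 3.441 m/s; V²/2g = 0.6034 m
Re = 2.97×10^5, ε/D = 0.00188 → f = 0.02364 (Haaland)
Major: h_f = f(L/D)·V²/2g = 0.02364·13308·0.6034 = 189.9 m
Minor: ΣK = 3.94; h_m = ΣK·V²/2g = 2.377 m
Total H_L = 189.9 + 2.377 = 192.2 m

H_L ≈ 192 m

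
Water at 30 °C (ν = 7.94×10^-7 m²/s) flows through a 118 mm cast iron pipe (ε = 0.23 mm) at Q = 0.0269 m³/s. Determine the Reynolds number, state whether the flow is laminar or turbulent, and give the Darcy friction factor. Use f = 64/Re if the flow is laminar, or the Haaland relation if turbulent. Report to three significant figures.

V = 4Q/(πD²) = 2.460 m/s
Re = VD/ν = 2.460·0.118/7.94×10^-7 = 3.66×10^5
Re > 4000 → turbulent; ε/D = 0.00195
Haaland: f = 0.02375

Re ≈ 3.66×10^5; turbulent; f ≈ 0.0238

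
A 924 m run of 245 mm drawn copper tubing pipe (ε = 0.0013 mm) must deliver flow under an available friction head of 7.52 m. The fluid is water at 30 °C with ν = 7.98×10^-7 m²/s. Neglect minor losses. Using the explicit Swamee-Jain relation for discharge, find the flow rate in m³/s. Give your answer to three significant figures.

Swamee-Jain (Type II): Q = -0.965·√(gD⁵h_f/L)·ln[ε/(3.7D) + √(3.17ν²L/(gD³h_f))]
√(gD⁵h_f/L) = √(9.81·0.245⁵·7.52/924) = 0.008395
ε/(3.7D) = 1.43×10^-6; √(3.17ν²L/(gD³h_f)) = 4.15×10^-5
Q = -0.965·0.008395·ln(4.290×10^-5) = 0.08147 m³/s
Check: V = 1.73 m/s, Re = 5.31×10^5, f = 0.01304, h_f = 7.49 m ≈ 7.52 m ✓

Q ≈ 0.0815 m³/s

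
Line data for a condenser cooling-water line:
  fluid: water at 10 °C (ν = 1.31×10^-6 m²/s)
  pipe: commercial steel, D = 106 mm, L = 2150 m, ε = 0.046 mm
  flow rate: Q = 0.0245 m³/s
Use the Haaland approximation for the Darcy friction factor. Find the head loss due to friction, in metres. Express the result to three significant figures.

h_f ≈ 144 m

V = 4Q/(πD²) = 4·0.0245/(π·0.106²) = 2.776 m/s
Re = VD/ν = 2.776·0.106/1.31×10^-6 = 2.25×10^5 → turbulent
ε/D = 0.046/106 = 4.34×10^-4
Haaland: f = 0.01809
h_f = f(L/D)V²/(2g) = 0.01809·(2150/0.106)·2.776²/(2·9.81) = 144.2 m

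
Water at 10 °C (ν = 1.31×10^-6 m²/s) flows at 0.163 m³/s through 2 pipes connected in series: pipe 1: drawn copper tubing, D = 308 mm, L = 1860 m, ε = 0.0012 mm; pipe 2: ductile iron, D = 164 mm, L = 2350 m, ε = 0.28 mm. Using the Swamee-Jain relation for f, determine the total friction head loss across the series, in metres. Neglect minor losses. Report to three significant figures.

H ≈ 1010 m

Pipe 1: V = 2.188 m/s, Re = 5.14×10^5, ε/D = 3.90×10^-6, f = 0.01309, h_1 = f(L/D)V²/2g = 19.28 m
Pipe 2: V = 7.716 m/s, Re = 9.66×10^5, ε/D = 0.00171, f = 0.02276, h_2 = f(L/D)V²/2g = 989.7 m
Series → Q common, losses add: H = Σh = 1009 m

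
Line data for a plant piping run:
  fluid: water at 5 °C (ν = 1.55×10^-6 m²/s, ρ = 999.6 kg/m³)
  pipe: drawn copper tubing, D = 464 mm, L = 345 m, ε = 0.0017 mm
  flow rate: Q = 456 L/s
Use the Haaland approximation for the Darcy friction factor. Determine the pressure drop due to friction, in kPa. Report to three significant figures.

V = 4Q/(πD²) = 4·0.456/(π·0.464²) = 2.697 m/s
Re = VD/ν = 2.697·0.464/1.55×10^-6 = 8.07×10^5 → turbulent
ε/D = 0.0017/464 = 3.66×10^-6
Haaland: f = 0.01207
h_f = f(L/D)V²/(2g) = 0.01207·(345/0.464)·2.697²/(2·9.81) = 3.326 m
Δp = ρg·h_f = 999.6·9.81·3.326 = 32.61 kPa

Δp ≈ 32.6 kPa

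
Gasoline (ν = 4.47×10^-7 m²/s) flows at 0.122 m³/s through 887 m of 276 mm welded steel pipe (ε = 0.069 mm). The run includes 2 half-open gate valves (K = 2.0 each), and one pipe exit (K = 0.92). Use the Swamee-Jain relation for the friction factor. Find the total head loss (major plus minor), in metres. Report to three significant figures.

V = 4Q/(πD²) = 2.039 m/s; V²/2g = 0.2119 m
Re = 1.26×10^6, ε/D = 2.50×10^-4 → f = 0.01513 (Swamee-Jain)
Major: h_f = f(L/D)·V²/2g = 0.01513·3214·0.2119 = 10.31 m
Minor: ΣK = 4.92; h_m = ΣK·V²/2g = 1.043 m
Total H_L = 10.31 + 1.043 = 11.35 m

H_L ≈ 11.3 m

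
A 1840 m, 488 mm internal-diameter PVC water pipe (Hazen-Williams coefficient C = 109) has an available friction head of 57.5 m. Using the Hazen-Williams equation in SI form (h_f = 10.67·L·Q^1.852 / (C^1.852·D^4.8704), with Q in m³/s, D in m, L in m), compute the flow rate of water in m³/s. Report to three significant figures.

Q ≈ 0.708 m³/s

Rearranging: Q = [h_f·C^1.852·D^4.8704 / (10.67·L)]^(1/1.852)
Q = [57.5·109^1.852·0.488^4.8704 / (10.67·1840)]^0.540 = 0.7082 m³/s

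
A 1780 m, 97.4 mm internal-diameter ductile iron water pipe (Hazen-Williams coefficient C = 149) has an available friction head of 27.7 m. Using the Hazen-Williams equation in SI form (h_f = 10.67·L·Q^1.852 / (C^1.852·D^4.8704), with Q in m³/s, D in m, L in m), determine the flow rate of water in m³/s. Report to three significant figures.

Q ≈ 0.00959 m³/s

Rearranging: Q = [h_f·C^1.852·D^4.8704 / (10.67·L)]^(1/1.852)
Q = [27.7·149^1.852·0.0974^4.8704 / (10.67·1780)]^0.540 = 0.009592 m³/s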